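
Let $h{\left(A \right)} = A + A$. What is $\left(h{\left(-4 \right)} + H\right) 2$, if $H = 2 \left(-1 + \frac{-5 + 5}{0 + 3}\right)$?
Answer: $-20$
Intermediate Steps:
$H = -2$ ($H = 2 \left(-1 + \frac{0}{3}\right) = 2 \left(-1 + 0 \cdot \frac{1}{3}\right) = 2 \left(-1 + 0\right) = 2 \left(-1\right) = -2$)
$h{\left(A \right)} = 2 A$
$\left(h{\left(-4 \right)} + H\right) 2 = \left(2 \left(-4\right) - 2\right) 2 = \left(-8 - 2\right) 2 = \left(-10\right) 2 = -20$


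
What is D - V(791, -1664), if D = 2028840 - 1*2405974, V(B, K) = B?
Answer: -377925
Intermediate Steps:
D = -377134 (D = 2028840 - 2405974 = -377134)
D - V(791, -1664) = -377134 - 1*791 = -377134 - 791 = -377925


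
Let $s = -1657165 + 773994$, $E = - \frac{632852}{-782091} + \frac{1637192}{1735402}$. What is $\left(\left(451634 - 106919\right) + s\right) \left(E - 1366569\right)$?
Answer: $\frac{499354093732029389683496}{678621142791} \approx 7.3584 \cdot 10^{11}$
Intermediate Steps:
$E = \frac{1189342877488}{678621142791}$ ($E = \left(-632852\right) \left(- \frac{1}{782091}\right) + 1637192 \cdot \frac{1}{1735402} = \frac{632852}{782091} + \frac{818596}{867701} = \frac{1189342877488}{678621142791} \approx 1.7526$)
$s = -883171$
$\left(\left(451634 - 106919\right) + s\right) \left(E - 1366569\right) = \left(\left(451634 - 106919\right) - 883171\right) \left(\frac{1189342877488}{678621142791} - 1366569\right) = \left(344715 - 883171\right) \left(- \frac{927381427139876591}{678621142791}\right) = \left(-538456\right) \left(- \frac{927381427139876591}{678621142791}\right) = \frac{499354093732029389683496}{678621142791}$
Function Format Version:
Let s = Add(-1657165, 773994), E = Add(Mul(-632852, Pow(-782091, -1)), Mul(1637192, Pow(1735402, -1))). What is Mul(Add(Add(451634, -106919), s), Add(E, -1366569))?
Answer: Rational(499354093732029389683496, 678621142791) ≈ 7.3584e+11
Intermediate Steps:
E = Rational(1189342877488, 678621142791) (E = Add(Mul(-632852, Rational(-1, 782091)), Mul(1637192, Rational(1, 1735402))) = Add(Rational(632852, 782091), Rational(818596, 867701)) = Rational(1189342877488, 678621142791) ≈ 1.7526)
s = -883171
Mul(Add(Add(451634, -106919), s), Add(E, -1366569)) = Mul(Add(Add(451634, -106919), -883171), Add(Rational(1189342877488, 678621142791), -1366569)) = Mul(Add(344715, -883171), Rational(-927381427139876591, 678621142791)) = Mul(-538456, Rational(-927381427139876591, 678621142791)) = Rational(499354093732029389683496, 678621142791)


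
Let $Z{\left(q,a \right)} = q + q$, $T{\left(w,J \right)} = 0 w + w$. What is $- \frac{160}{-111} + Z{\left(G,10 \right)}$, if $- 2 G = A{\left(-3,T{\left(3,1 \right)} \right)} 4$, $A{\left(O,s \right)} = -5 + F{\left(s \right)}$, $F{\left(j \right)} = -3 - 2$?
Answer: $\frac{4600}{111} \approx 41.441$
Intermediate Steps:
$F{\left(j \right)} = -5$ ($F{\left(j \right)} = -3 - 2 = -5$)
$T{\left(w,J \right)} = w$ ($T{\left(w,J \right)} = 0 + w = w$)
$A{\left(O,s \right)} = -10$ ($A{\left(O,s \right)} = -5 - 5 = -10$)
$G = 20$ ($G = - \frac{\left(-10\right) 4}{2} = \left(- \frac{1}{2}\right) \left(-40\right) = 20$)
$Z{\left(q,a \right)} = 2 q$
$- \frac{160}{-111} + Z{\left(G,10 \right)} = - \frac{160}{-111} + 2 \cdot 20 = \left(-160\right) \left(- \frac{1}{111}\right) + 40 = \frac{160}{111} + 40 = \frac{4600}{111}$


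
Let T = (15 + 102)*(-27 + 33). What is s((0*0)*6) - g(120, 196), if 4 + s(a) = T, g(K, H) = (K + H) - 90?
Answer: 472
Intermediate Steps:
g(K, H) = -90 + H + K (g(K, H) = (H + K) - 90 = -90 + H + K)
T = 702 (T = 117*6 = 702)
s(a) = 698 (s(a) = -4 + 702 = 698)
s((0*0)*6) - g(120, 196) = 698 - (-90 + 196 + 120) = 698 - 1*226 = 698 - 226 = 472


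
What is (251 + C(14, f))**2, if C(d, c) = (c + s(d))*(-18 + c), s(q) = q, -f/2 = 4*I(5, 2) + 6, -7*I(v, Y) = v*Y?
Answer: 6241/2401 ≈ 2.5993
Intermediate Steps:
I(v, Y) = -Y*v/7 (I(v, Y) = -v*Y/7 = -Y*v/7)
f = -4/7 (f = -2*(4*(-1/7*2*5) + 6) = -2*(4*(-10/7) + 6) = -2*(-40/7 + 6) = -2*2/7 = -4/7 ≈ -0.57143)
C(d, c) = (-18 + c)*(c + d) (C(d, c) = (c + d)*(-18 + c) = (-18 + c)*(c + d))
(251 + C(14, f))**2 = (251 + ((-4/7)**2 - 18*(-4/7) - 18*14 - 4/7*14))**2 = (251 + (16/49 + 72/7 - 252 - 8))**2 = (251 - 12220/49)**2 = (79/49)**2 = 6241/2401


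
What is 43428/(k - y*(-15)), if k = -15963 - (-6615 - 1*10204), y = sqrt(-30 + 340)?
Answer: 18587184/331493 - 325710*sqrt(310)/331493 ≈ 38.771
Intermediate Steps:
y = sqrt(310) ≈ 17.607
k = 856 (k = -15963 - (-6615 - 10204) = -15963 - 1*(-16819) = -15963 + 16819 = 856)
43428/(k - y*(-15)) = 43428/(856 - sqrt(310)*(-15)) = 43428/(856 - (-15)*sqrt(310)) = 43428/(856 + 15*sqrt(310))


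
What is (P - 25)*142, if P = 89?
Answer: 9088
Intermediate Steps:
(P - 25)*142 = (89 - 25)*142 = 64*142 = 9088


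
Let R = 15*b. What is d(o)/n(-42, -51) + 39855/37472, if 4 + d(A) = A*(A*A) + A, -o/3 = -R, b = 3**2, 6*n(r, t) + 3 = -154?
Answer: -14935701764397/5883104 ≈ -2.5387e+6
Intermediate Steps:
n(r, t) = -157/6 (n(r, t) = -1/2 + (1/6)*(-154) = -1/2 - 77/3 = -157/6)
b = 9
R = 135 (R = 15*9 = 135)
o = 405 (o = -(-3)*135 = -3*(-135) = 405)
d(A) = -4 + A + A**3 (d(A) = -4 + (A*(A*A) + A) = -4 + (A*A**2 + A) = -4 + (A**3 + A) = -4 + (A + A**3) = -4 + A + A**3)
d(o)/n(-42, -51) + 39855/37472 = (-4 + 405 + 405**3)/(-157/6) + 39855/37472 = (-4 + 405 + 66430125)*(-6/157) + 39855*(1/37472) = 66430526*(-6/157) + 39855/37472 = -398583156/157 + 39855/37472 = -14935701764397/5883104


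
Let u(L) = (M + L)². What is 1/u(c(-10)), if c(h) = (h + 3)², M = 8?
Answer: 1/3249 ≈ 0.00030779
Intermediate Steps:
c(h) = (3 + h)²
u(L) = (8 + L)²
1/u(c(-10)) = 1/((8 + (3 - 10)²)²) = 1/((8 + (-7)²)²) = 1/((8 + 49)²) = 1/(57²) = 1/3249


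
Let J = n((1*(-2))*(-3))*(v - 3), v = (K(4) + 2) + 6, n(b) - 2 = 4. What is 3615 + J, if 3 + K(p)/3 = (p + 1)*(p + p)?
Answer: 4311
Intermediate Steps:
K(p) = -9 + 6*p*(1 + p) (K(p) = -9 + 3*((p + 1)*(p + p)) = -9 + 3*((1 + p)*(2*p)) = -9 + 3*(2*p*(1 + p)) = -9 + 6*p*(1 + p))
n(b) = 6 (n(b) = 2 + 4 = 6)
v = 119 (v = ((-9 + 6*4 + 6*4²) + 2) + 6 = ((-9 + 24 + 6*16) + 2) + 6 = ((-9 + 24 + 96) + 2) + 6 = (111 + 2) + 6 = 113 + 6 = 119)
J = 696 (J = 6*(119 - 3) = 6*116 = 696)
3615 + J = 3615 + 696 = 4311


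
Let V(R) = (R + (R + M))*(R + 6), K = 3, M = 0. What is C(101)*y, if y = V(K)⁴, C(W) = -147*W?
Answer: -126244872432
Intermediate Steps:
V(R) = 2*R*(6 + R) (V(R) = (R + (R + 0))*(R + 6) = (R + R)*(6 + R) = (2*R)*(6 + R) = 2*R*(6 + R))
y = 8503056 (y = (2*3*(6 + 3))⁴ = (2*3*9)⁴ = 54⁴ = 8503056)
C(101)*y = -147*101*8503056 = -14847*8503056 = -126244872432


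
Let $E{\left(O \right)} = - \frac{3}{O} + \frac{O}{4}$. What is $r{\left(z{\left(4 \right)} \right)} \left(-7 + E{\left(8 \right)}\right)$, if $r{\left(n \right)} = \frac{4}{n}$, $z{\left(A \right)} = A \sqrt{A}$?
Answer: $- \frac{43}{16} \approx -2.6875$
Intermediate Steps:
$z{\left(A \right)} = A^{\frac{3}{2}}$
$E{\left(O \right)} = - \frac{3}{O} + \frac{O}{4}$ ($E{\left(O \right)} = - \frac{3}{O} + O \frac{1}{4} = - \frac{3}{O} + \frac{O}{4}$)
$r{\left(z{\left(4 \right)} \right)} \left(-7 + E{\left(8 \right)}\right) = \frac{4}{4^{\frac{3}{2}}} \left(-7 + \left(- \frac{3}{8} + \frac{1}{4} \cdot 8\right)\right) = \frac{4}{8} \left(-7 + \left(\left(-3\right) \frac{1}{8} + 2\right)\right) = 4 \cdot \frac{1}{8} \left(-7 + \left(- \frac{3}{8} + 2\right)\right) = \frac{-7 + \frac{13}{8}}{2} = \frac{1}{2} \left(- \frac{43}{8}\right) = - \frac{43}{16}$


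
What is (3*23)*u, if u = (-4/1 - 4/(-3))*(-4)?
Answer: 736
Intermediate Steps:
u = 32/3 (u = (-4*1 - 4*(-1/3))*(-4) = (-4 + 4/3)*(-4) = -8/3*(-4) = 32/3 ≈ 10.667)
(3*23)*u = (3*23)*(32/3) = 69*(32/3) = 736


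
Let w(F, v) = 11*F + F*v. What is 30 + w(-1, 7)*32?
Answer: -546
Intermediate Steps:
30 + w(-1, 7)*32 = 30 - (11 + 7)*32 = 30 - 1*18*32 = 30 - 18*32 = 30 - 576 = -546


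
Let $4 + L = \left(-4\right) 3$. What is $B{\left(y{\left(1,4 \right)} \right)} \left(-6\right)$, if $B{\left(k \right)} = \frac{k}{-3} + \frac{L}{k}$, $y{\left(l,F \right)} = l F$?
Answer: $32$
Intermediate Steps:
$y{\left(l,F \right)} = F l$
$L = -16$ ($L = -4 - 12 = -16$)
$B{\left(k \right)} = - \frac{16}{k} - \frac{k}{3}$ ($B{\left(k \right)} = \frac{k}{-3} - \frac{16}{k} = k \left(- \frac{1}{3}\right) - \frac{16}{k} = - \frac{k}{3} - \frac{16}{k} = - \frac{16}{k} - \frac{k}{3}$)
$B{\left(y{\left(1,4 \right)} \right)} \left(-6\right) = \left(- \frac{16}{4 \cdot 1} - \frac{4 \cdot 1}{3}\right) \left(-6\right) = \left(- \frac{16}{4} - \frac{4}{3}\right) \left(-6\right) = \left(\left(-16\right) \frac{1}{4} - \frac{4}{3}\right) \left(-6\right) = \left(-4 - \frac{4}{3}\right) \left(-6\right) = \left(- \frac{16}{3}\right) \left(-6\right) = 32$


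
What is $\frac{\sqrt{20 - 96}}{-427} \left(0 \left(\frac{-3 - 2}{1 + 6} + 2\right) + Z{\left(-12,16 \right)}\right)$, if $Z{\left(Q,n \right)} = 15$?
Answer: $- \frac{30 i \sqrt{19}}{427} \approx - 0.30625 i$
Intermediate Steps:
$\frac{\sqrt{20 - 96}}{-427} \left(0 \left(\frac{-3 - 2}{1 + 6} + 2\right) + Z{\left(-12,16 \right)}\right) = \frac{\sqrt{20 - 96}}{-427} \left(0 \left(\frac{-3 - 2}{1 + 6} + 2\right) + 15\right) = \sqrt{-76} \left(- \frac{1}{427}\right) \left(0 \left(- \frac{5}{7} + 2\right) + 15\right) = 2 i \sqrt{19} \left(- \frac{1}{427}\right) \left(0 \left(\left(-5\right) \frac{1}{7} + 2\right) + 15\right) = - \frac{2 i \sqrt{19}}{427} \left(0 \left(- \frac{5}{7} + 2\right) + 15\right) = - \frac{2 i \sqrt{19}}{427} \left(0 \cdot \frac{9}{7} + 15\right) = - \frac{2 i \sqrt{19}}{427} \left(0 + 15\right) = - \frac{2 i \sqrt{19}}{427} \cdot 15 = - \frac{30 i \sqrt{19}}{427}$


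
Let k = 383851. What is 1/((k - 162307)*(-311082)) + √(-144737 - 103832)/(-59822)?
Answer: -1/68918350608 - I*√248569/59822 ≈ -1.451e-11 - 0.0083342*I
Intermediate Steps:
1/((k - 162307)*(-311082)) + √(-144737 - 103832)/(-59822) = 1/((383851 - 162307)*(-311082)) + √(-144737 - 103832)/(-59822) = -1/311082/221544 + √(-248569)*(-1/59822) = (1/221544)*(-1/311082) + (I*√248569)*(-1/59822) = -1/68918350608 - I*√248569/59822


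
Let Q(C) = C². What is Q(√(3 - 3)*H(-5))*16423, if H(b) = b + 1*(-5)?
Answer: 0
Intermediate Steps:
H(b) = -5 + b (H(b) = b - 5 = -5 + b)
Q(√(3 - 3)*H(-5))*16423 = (√(3 - 3)*(-5 - 5))²*16423 = (√0*(-10))²*16423 = (0*(-10))²*16423 = 0²*16423 = 0*16423 = 0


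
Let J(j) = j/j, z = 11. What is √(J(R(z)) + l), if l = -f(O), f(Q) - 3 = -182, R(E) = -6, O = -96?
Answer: 6*√5 ≈ 13.416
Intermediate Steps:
f(Q) = -179 (f(Q) = 3 - 182 = -179)
l = 179 (l = -1*(-179) = 179)
J(j) = 1
√(J(R(z)) + l) = √(1 + 179) = √180 = 6*√5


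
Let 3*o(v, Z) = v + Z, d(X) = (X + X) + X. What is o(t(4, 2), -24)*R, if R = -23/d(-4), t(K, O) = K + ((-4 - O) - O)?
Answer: -161/9 ≈ -17.889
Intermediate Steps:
d(X) = 3*X (d(X) = 2*X + X = 3*X)
t(K, O) = -4 + K - 2*O (t(K, O) = K + (-4 - 2*O) = -4 + K - 2*O)
R = 23/12 (R = -23/(3*(-4)) = -23/(-12) = -23*(-1/12) = 23/12 ≈ 1.9167)
o(v, Z) = Z/3 + v/3 (o(v, Z) = (v + Z)/3 = (Z + v)/3 = Z/3 + v/3)
o(t(4, 2), -24)*R = ((1/3)*(-24) + (-4 + 4 - 2*2)/3)*(23/12) = (-8 + (-4 + 4 - 4)/3)*(23/12) = (-8 + (1/3)*(-4))*(23/12) = (-8 - 4/3)*(23/12) = -28/3*23/12 = -161/9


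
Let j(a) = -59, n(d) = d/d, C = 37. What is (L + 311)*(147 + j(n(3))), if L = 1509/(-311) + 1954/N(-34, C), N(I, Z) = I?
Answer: 115698616/5287 ≈ 21884.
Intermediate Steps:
n(d) = 1
L = -329500/5287 (L = 1509/(-311) + 1954/(-34) = 1509*(-1/311) + 1954*(-1/34) = -1509/311 - 977/17 = -329500/5287 ≈ -62.323)
(L + 311)*(147 + j(n(3))) = (-329500/5287 + 311)*(147 - 59) = (1314757/5287)*88 = 115698616/5287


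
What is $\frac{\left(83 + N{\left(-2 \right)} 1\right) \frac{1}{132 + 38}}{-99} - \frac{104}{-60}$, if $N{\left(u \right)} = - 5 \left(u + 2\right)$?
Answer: $\frac{29089}{16830} \approx 1.7284$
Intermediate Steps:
$N{\left(u \right)} = -10 - 5 u$ ($N{\left(u \right)} = - 5 \left(2 + u\right) = -10 - 5 u$)
$\frac{\left(83 + N{\left(-2 \right)} 1\right) \frac{1}{132 + 38}}{-99} - \frac{104}{-60} = \frac{\left(83 + \left(-10 - -10\right) 1\right) \frac{1}{132 + 38}}{-99} - \frac{104}{-60} = \frac{83 + \left(-10 + 10\right) 1}{170} \left(- \frac{1}{99}\right) - - \frac{26}{15} = \left(83 + 0 \cdot 1\right) \frac{1}{170} \left(- \frac{1}{99}\right) + \frac{26}{15} = \left(83 + 0\right) \frac{1}{170} \left(- \frac{1}{99}\right) + \frac{26}{15} = 83 \cdot \frac{1}{170} \left(- \frac{1}{99}\right) + \frac{26}{15} = \frac{83}{170} \left(- \frac{1}{99}\right) + \frac{26}{15} = - \frac{83}{16830} + \frac{26}{15} = \frac{29089}{16830}$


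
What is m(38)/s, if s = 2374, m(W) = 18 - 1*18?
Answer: 0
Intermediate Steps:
m(W) = 0 (m(W) = 18 - 18 = 0)
m(38)/s = 0/2374 = 0*(1/2374) = 0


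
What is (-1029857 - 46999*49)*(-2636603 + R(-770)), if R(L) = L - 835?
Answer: 8792640728064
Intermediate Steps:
R(L) = -835 + L
(-1029857 - 46999*49)*(-2636603 + R(-770)) = (-1029857 - 46999*49)*(-2636603 + (-835 - 770)) = (-1029857 - 2302951)*(-2636603 - 1605) = -3332808*(-2638208) = 8792640728064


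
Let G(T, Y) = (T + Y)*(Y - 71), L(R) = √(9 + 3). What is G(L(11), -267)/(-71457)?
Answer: -30082/23819 + 676*√3/71457 ≈ -1.2466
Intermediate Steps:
L(R) = 2*√3 (L(R) = √12 = 2*√3)
G(T, Y) = (-71 + Y)*(T + Y) (G(T, Y) = (T + Y)*(-71 + Y) = (-71 + Y)*(T + Y))
G(L(11), -267)/(-71457) = ((-267)² - 142*√3 - 71*(-267) + (2*√3)*(-267))/(-71457) = (71289 - 142*√3 + 18957 - 534*√3)*(-1/71457) = (90246 - 676*√3)*(-1/71457) = -30082/23819 + 676*√3/71457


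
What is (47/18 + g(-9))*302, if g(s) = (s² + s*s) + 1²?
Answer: 450131/9 ≈ 50015.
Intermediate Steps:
g(s) = 1 + 2*s² (g(s) = (s² + s²) + 1 = 2*s² + 1 = 1 + 2*s²)
(47/18 + g(-9))*302 = (47/18 + (1 + 2*(-9)²))*302 = (47*(1/18) + (1 + 2*81))*302 = (47/18 + (1 + 162))*302 = (47/18 + 163)*302 = (2981/18)*302 = 450131/9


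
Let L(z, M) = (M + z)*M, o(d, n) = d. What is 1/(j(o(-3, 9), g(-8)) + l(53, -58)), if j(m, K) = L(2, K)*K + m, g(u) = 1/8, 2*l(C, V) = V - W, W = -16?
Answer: -512/12271 ≈ -0.041724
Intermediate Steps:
L(z, M) = M*(M + z)
l(C, V) = 8 + V/2 (l(C, V) = (V - 1*(-16))/2 = (V + 16)/2 = (16 + V)/2 = 8 + V/2)
g(u) = 1/8
j(m, K) = m + K**2*(2 + K) (j(m, K) = (K*(K + 2))*K + m = (K*(2 + K))*K + m = K**2*(2 + K) + m = m + K**2*(2 + K))
1/(j(o(-3, 9), g(-8)) + l(53, -58)) = 1/((-3 + (1/8)**2*(2 + 1/8)) + (8 + (1/2)*(-58))) = 1/((-3 + (1/64)*(17/8)) + (8 - 29)) = 1/((-3 + 17/512) - 21) = 1/(-1519/512 - 21) = 1/(-12271/512) = -512/12271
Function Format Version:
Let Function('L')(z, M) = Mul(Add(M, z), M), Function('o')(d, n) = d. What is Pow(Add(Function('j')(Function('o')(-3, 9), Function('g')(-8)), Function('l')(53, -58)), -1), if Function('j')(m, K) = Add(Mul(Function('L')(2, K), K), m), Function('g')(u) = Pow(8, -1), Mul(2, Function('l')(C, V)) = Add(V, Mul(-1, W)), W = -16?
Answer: Rational(-512, 12271) ≈ -0.041724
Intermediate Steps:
Function('L')(z, M) = Mul(M, Add(M, z))
Function('l')(C, V) = Add(8, Mul(Rational(1, 2), V)) (Function('l')(C, V) = Mul(Rational(1, 2), Add(V, Mul(-1, -16))) = Mul(Rational(1, 2), Add(V, 16)) = Mul(Rational(1, 2), Add(16, V)) = Add(8, Mul(Rational(1, 2), V)))
Function('g')(u) = Rational(1, 8)
Function('j')(m, K) = Add(m, Mul(Pow(K, 2), Add(2, K))) (Function('j')(m, K) = Add(Mul(Mul(K, Add(K, 2)), K), m) = Add(Mul(Mul(K, Add(2, K)), K), m) = Add(Mul(Pow(K, 2), Add(2, K)), m) = Add(m, Mul(Pow(K, 2), Add(2, K))))
Pow(Add(Function('j')(Function('o')(-3, 9), Function('g')(-8)), Function('l')(53, -58)), -1) = Pow(Add(Add(-3, Mul(Pow(Rational(1, 8), 2), Add(2, Rational(1, 8)))), Add(8, Mul(Rational(1, 2), -58))), -1) = Pow(Add(Add(-3, Mul(Rational(1, 64), Rational(17, 8))), Add(8, -29)), -1) = Pow(Add(Add(-3, Rational(17, 512)), -21), -1) = Pow(Add(Rational(-1519, 512), -21), -1) = Pow(Rational(-12271, 512), -1) = Rational(-512, 12271)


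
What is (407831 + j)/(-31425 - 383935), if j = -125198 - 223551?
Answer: -29541/207680 ≈ -0.14224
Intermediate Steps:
j = -348749
(407831 + j)/(-31425 - 383935) = (407831 - 348749)/(-31425 - 383935) = 59082/(-415360) = 59082*(-1/415360) = -29541/207680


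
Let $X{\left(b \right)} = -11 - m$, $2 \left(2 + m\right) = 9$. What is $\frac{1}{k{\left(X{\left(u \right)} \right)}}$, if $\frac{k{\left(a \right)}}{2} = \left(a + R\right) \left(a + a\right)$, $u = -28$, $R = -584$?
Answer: $\frac{1}{32265} \approx 3.0993 \cdot 10^{-5}$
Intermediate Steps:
$m = \frac{5}{2}$ ($m = -2 + \frac{1}{2} \cdot 9 = -2 + \frac{9}{2} = \frac{5}{2} \approx 2.5$)
$X{\left(b \right)} = - \frac{27}{2}$ ($X{\left(b \right)} = -11 - \frac{5}{2} = - \frac{27}{2}$)
$k{\left(a \right)} = 4 a \left(-584 + a\right)$ ($k{\left(a \right)} = 2 \left(a - 584\right) \left(a + a\right) = 2 \left(-584 + a\right) 2 a = 2 \cdot 2 a \left(-584 + a\right) = 4 a \left(-584 + a\right)$)
$\frac{1}{k{\left(X{\left(u \right)} \right)}} = \frac{1}{4 \left(- \frac{27}{2}\right) \left(-584 - \frac{27}{2}\right)} = \frac{1}{4 \left(- \frac{27}{2}\right) \left(- \frac{1195}{2}\right)} = \frac{1}{32265}$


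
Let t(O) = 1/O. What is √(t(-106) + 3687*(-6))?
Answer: I*√248562898/106 ≈ 148.73*I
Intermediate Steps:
√(t(-106) + 3687*(-6)) = √(1/(-106) + 3687*(-6)) = √(-1/106 - 22122) = √(-2344933/106) = I*√248562898/106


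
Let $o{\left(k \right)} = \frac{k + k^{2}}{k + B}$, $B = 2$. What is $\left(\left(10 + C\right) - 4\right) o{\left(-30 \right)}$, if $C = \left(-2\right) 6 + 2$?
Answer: $\frac{870}{7} \approx 124.29$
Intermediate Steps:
$C = -10$ ($C = -12 + 2 = -10$)
$o{\left(k \right)} = \frac{k + k^{2}}{2 + k}$ ($o{\left(k \right)} = \frac{k + k^{2}}{k + 2} = \frac{k + k^{2}}{2 + k}$)
$\left(\left(10 + C\right) - 4\right) o{\left(-30 \right)} = \left(\left(10 - 10\right) - 4\right) \left(- \frac{30 \left(1 - 30\right)}{2 - 30}\right) = \left(0 - 4\right) \left(\left(-30\right) \frac{1}{-28} \left(-29\right)\right) = - 4 \left(\left(-30\right) \left(- \frac{1}{28}\right) \left(-29\right)\right) = \left(-4\right) \left(- \frac{435}{14}\right) = \frac{870}{7}$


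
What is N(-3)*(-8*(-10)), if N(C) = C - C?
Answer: 0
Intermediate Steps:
N(C) = 0
N(-3)*(-8*(-10)) = 0*(-8*(-10)) = 0*80 = 0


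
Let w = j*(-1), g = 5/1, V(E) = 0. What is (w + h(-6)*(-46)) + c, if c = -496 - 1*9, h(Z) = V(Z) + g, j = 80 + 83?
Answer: -898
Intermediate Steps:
j = 163
g = 5 (g = 5*1 = 5)
h(Z) = 5 (h(Z) = 0 + 5 = 5)
w = -163 (w = 163*(-1) = -163)
c = -505 (c = -496 - 9 = -505)
(w + h(-6)*(-46)) + c = (-163 + 5*(-46)) - 505 = (-163 - 230) - 505 = -393 - 505 = -898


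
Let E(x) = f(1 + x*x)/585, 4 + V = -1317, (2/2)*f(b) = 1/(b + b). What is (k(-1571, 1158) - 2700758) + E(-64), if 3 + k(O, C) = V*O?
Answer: -2998184190299/4793490 ≈ -6.2547e+5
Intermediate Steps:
f(b) = 1/(2*b) (f(b) = 1/(b + b) = 1/(2*b))
V = -1321 (V = -4 - 1317 = -1321)
k(O, C) = -3 - 1321*O
E(x) = 1/(1170*(1 + x²)) (E(x) = (1/(2*(1 + x*x)))/585 = (1/(2*(1 + x²)))*(1/585) = 1/(1170*(1 + x²)))
(k(-1571, 1158) - 2700758) + E(-64) = ((-3 - 1321*(-1571)) - 2700758) + 1/(1170*(1 + (-64)²)) = ((-3 + 2075291) - 2700758) + 1/(1170*(1 + 4096)) = (2075288 - 2700758) + (1/1170)/4097 = -625470 + (1/1170)*(1/4097) = -625470 + 1/4793490 = -2998184190299/4793490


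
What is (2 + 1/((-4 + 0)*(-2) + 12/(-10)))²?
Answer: 5329/1156 ≈ 4.6099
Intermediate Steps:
(2 + 1/((-4 + 0)*(-2) + 12/(-10)))² = (2 + 1/(-4*(-2) + 12*(-⅒)))² = (2 + 1/(8 - 6/5))² = (2 + 1/(34/5))² = (2 + 5/34)² = (73/34)² = 5329/1156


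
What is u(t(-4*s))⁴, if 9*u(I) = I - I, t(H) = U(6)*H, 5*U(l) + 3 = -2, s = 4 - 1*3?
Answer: 0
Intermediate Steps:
s = 1 (s = 4 - 3 = 1)
U(l) = -1 (U(l) = -⅗ + (⅕)*(-2) = -⅗ - ⅖ = -1)
t(H) = -H
u(I) = 0 (u(I) = (I - I)/9 = (⅑)*0 = 0)
u(t(-4*s))⁴ = 0⁴ = 0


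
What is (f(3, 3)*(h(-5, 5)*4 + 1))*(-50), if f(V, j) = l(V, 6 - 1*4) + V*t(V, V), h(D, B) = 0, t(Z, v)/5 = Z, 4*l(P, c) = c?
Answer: -2275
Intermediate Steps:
l(P, c) = c/4
t(Z, v) = 5*Z
f(V, j) = 1/2 + 5*V**2 (f(V, j) = (6 - 1*4)/4 + V*(5*V) = (6 - 4)/4 + 5*V**2 = (1/4)*2 + 5*V**2 = 1/2 + 5*V**2)
(f(3, 3)*(h(-5, 5)*4 + 1))*(-50) = ((1/2 + 5*3**2)*(0*4 + 1))*(-50) = ((1/2 + 5*9)*(0 + 1))*(-50) = ((1/2 + 45)*1)*(-50) = ((91/2)*1)*(-50) = (91/2)*(-50) = -2275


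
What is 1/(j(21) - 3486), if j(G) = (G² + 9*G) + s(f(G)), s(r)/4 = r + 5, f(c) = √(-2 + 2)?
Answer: -1/2836 ≈ -0.00035261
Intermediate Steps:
f(c) = 0 (f(c) = √0 = 0)
s(r) = 20 + 4*r (s(r) = 4*(r + 5) = 4*(5 + r) = 20 + 4*r)
j(G) = 20 + G² + 9*G (j(G) = (G² + 9*G) + (20 + 4*0) = (G² + 9*G) + (20 + 0) = (G² + 9*G) + 20 = 20 + G² + 9*G)
1/(j(21) - 3486) = 1/((20 + 21² + 9*21) - 3486) = 1/((20 + 441 + 189) - 3486) = 1/(650 - 3486) = 1/(-2836) = -1/2836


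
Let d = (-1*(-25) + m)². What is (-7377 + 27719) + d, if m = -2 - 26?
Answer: 20351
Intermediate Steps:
m = -28
d = 9 (d = (-1*(-25) - 28)² = (25 - 28)² = (-3)² = 9)
(-7377 + 27719) + d = (-7377 + 27719) + 9 = 20342 + 9 = 20351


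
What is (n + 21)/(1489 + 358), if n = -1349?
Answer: -1328/1847 ≈ -0.71900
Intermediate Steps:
(n + 21)/(1489 + 358) = (-1349 + 21)/(1489 + 358) = -1328/1847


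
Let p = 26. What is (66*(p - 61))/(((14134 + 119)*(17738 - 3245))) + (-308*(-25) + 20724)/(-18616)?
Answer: -244648023169/160228477461 ≈ -1.5269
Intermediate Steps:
(66*(p - 61))/(((14134 + 119)*(17738 - 3245))) + (-308*(-25) + 20724)/(-18616) = (66*(26 - 61))/(((14134 + 119)*(17738 - 3245))) + (-308*(-25) + 20724)/(-18616) = (66*(-35))/((14253*14493)) + (7700 + 20724)*(-1/18616) = -2310/206568729 + 28424*(-1/18616) = -2310*1/206568729 - 3553/2327 = -770/68856243 - 3553/2327 = -244648023169/160228477461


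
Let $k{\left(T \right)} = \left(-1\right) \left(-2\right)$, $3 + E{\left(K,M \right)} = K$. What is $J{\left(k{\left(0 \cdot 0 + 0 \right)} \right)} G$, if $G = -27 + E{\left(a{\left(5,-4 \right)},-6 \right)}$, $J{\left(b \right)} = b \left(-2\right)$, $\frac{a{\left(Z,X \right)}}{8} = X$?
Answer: $248$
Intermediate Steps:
$a{\left(Z,X \right)} = 8 X$
$E{\left(K,M \right)} = -3 + K$
$k{\left(T \right)} = 2$
$J{\left(b \right)} = - 2 b$
$G = -62$ ($G = -27 + \left(-3 + 8 \left(-4\right)\right) = -27 - 35 = -62$)
$J{\left(k{\left(0 \cdot 0 + 0 \right)} \right)} G = \left(-2\right) 2 \left(-62\right) = \left(-4\right) \left(-62\right) = 248$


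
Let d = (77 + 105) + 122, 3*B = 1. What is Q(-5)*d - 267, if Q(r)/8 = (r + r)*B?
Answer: -25121/3 ≈ -8373.7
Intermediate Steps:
B = ⅓ (B = (⅓)*1 = ⅓ ≈ 0.33333)
d = 304 (d = 182 + 122 = 304)
Q(r) = 16*r/3 (Q(r) = 8*((r + r)*(⅓)) = 8*((2*r)*(⅓)) = 8*(2*r/3) = 16*r/3)
Q(-5)*d - 267 = ((16/3)*(-5))*304 - 267 = -80/3*304 - 267 = -24320/3 - 267 = -25121/3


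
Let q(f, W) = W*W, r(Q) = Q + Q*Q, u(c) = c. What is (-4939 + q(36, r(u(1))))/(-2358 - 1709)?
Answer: 705/581 ≈ 1.2134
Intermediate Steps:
r(Q) = Q + Q²
q(f, W) = W²
(-4939 + q(36, r(u(1))))/(-2358 - 1709) = (-4939 + (1*(1 + 1))²)/(-2358 - 1709) = (-4939 + (1*2)²)/(-4067) = (-4939 + 2²)*(-1/4067) = (-4939 + 4)*(-1/4067) = -4935*(-1/4067) = 705/581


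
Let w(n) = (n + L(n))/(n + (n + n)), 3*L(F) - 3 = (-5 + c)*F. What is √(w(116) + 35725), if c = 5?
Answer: √120180031/58 ≈ 189.01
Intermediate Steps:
L(F) = 1 (L(F) = 1 + ((-5 + 5)*F)/3 = 1 + (0*F)/3 = 1 + (⅓)*0 = 1 + 0 = 1)
w(n) = (1 + n)/(3*n) (w(n) = (n + 1)/(n + (n + n)) = (1 + n)/(n + 2*n) = (1 + n)/((3*n)) = (1 + n)*(1/(3*n)) = (1 + n)/(3*n))
√(w(116) + 35725) = √((⅓)*(1 + 116)/116 + 35725) = √((⅓)*(1/116)*117 + 35725) = √(39/116 + 35725) = √(4144139/116) = √120180031/58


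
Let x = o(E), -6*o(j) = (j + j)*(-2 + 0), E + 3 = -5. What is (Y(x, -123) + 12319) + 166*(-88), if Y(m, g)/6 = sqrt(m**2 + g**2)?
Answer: -2289 + 2*sqrt(136417) ≈ -1550.3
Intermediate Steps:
E = -8 (E = -3 - 5 = -8)
o(j) = 2*j/3 (o(j) = -(j + j)*(-2 + 0)/6 = -2*j*(-2)/6 = -(-2)*j/3 = 2*j/3)
x = -16/3 (x = (2/3)*(-8) = -16/3 ≈ -5.3333)
Y(m, g) = 6*sqrt(g**2 + m**2) (Y(m, g) = 6*sqrt(m**2 + g**2) = 6*sqrt(g**2 + m**2))
(Y(x, -123) + 12319) + 166*(-88) = (6*sqrt((-123)**2 + (-16/3)**2) + 12319) + 166*(-88) = (6*sqrt(15129 + 256/9) + 12319) - 14608 = (6*sqrt(136417/9) + 12319) - 14608 = (6*(sqrt(136417)/3) + 12319) - 14608 = (2*sqrt(136417) + 12319) - 14608 = (12319 + 2*sqrt(136417)) - 14608 = -2289 + 2*sqrt(136417)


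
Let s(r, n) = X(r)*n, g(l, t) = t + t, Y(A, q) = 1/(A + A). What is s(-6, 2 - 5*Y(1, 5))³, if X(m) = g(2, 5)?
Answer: -125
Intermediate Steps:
Y(A, q) = 1/(2*A)
g(l, t) = 2*t
X(m) = 10 (X(m) = 2*5 = 10)
s(r, n) = 10*n
s(-6, 2 - 5*Y(1, 5))³ = (10*(2 - 5/(2*1)))³ = (10*(2 - 5/2))³ = (10*(-½))³ = (-5)³ = -125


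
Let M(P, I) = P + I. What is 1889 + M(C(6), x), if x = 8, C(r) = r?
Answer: 1903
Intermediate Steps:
M(P, I) = I + P
1889 + M(C(6), x) = 1889 + (8 + 6) = 1889 + 14 = 1903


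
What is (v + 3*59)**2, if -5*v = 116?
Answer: 591361/25 ≈ 23654.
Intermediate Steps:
v = -116/5 (v = -1/5*116 = -116/5 ≈ -23.200)
(v + 3*59)**2 = (-116/5 + 3*59)**2 = (-116/5 + 177)**2 = (769/5)**2 = 591361/25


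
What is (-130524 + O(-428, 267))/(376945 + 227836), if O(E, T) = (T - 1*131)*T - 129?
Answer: -94341/604781 ≈ -0.15599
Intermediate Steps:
O(E, T) = -129 + T*(-131 + T) (O(E, T) = (T - 131)*T - 129 = (-131 + T)*T - 129 = T*(-131 + T) - 129 = -129 + T*(-131 + T))
(-130524 + O(-428, 267))/(376945 + 227836) = (-130524 + (-129 + 267**2 - 131*267))/(376945 + 227836) = (-130524 + (-129 + 71289 - 34977))/604781 = (-130524 + 36183)*(1/604781) = -94341*1/604781 = -94341/604781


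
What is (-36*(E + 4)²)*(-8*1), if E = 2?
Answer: 10368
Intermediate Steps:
(-36*(E + 4)²)*(-8*1) = (-36*(2 + 4)²)*(-8*1) = -36*6²*(-8) = -36*36*(-8) = -1296*(-8) = 10368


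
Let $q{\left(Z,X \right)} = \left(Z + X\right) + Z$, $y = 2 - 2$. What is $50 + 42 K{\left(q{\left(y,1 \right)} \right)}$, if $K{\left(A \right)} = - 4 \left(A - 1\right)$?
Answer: $50$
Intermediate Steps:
$y = 0$ ($y = 2 - 2 = 0$)
$q{\left(Z,X \right)} = X + 2 Z$ ($q{\left(Z,X \right)} = \left(X + Z\right) + Z = X + 2 Z$)
$K{\left(A \right)} = 4 - 4 A$ ($K{\left(A \right)} = - 4 \left(-1 + A\right) = 4 - 4 A$)
$50 + 42 K{\left(q{\left(y,1 \right)} \right)} = 50 + 42 \left(4 - 4 \left(1 + 2 \cdot 0\right)\right) = 50 + 42 \left(4 - 4 \left(1 + 0\right)\right) = 50 + 42 \left(4 - 4\right) = 50 + 42 \cdot 0 = 50 + 0 = 50$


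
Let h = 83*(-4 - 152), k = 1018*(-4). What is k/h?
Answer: 1018/3237 ≈ 0.31449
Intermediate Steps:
k = -4072
h = -12948 (h = 83*(-156) = -12948)
k/h = -4072/(-12948) = -4072*(-1/12948) = 1018/3237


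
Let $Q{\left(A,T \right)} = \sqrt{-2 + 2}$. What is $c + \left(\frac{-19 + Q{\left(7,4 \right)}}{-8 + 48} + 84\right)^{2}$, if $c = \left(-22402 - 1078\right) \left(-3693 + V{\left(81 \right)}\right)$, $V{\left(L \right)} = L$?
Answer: $\frac{135706778281}{1600} \approx 8.4817 \cdot 10^{7}$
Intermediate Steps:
$Q{\left(A,T \right)} = 0$ ($Q{\left(A,T \right)} = \sqrt{0} = 0$)
$c = 84809760$ ($c = \left(-22402 - 1078\right) \left(-3693 + 81\right) = \left(-23480\right) \left(-3612\right) = 84809760$)
$c + \left(\frac{-19 + Q{\left(7,4 \right)}}{-8 + 48} + 84\right)^{2} = 84809760 + \left(\frac{-19 + 0}{-8 + 48} + 84\right)^{2} = 84809760 + \left(- \frac{19}{40} + 84\right)^{2} = 84809760 + \left(\frac{3341}{40}\right)^{2} = 84809760 + \frac{11162281}{1600} = \frac{135706778281}{1600}$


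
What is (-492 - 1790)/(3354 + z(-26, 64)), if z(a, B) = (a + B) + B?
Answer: -1141/1728 ≈ -0.66030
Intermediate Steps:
z(a, B) = a + 2*B (z(a, B) = (B + a) + B = a + 2*B)
(-492 - 1790)/(3354 + z(-26, 64)) = (-492 - 1790)/(3354 + (-26 + 2*64)) = -2282/(3354 + (-26 + 128)) = -2282/(3354 + 102) = -2282/3456 = -2282*1/3456 = -1141/1728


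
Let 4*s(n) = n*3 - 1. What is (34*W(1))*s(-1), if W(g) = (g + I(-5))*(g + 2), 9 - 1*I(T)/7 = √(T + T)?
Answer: -6528 + 714*I*√10 ≈ -6528.0 + 2257.9*I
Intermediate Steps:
s(n) = -¼ + 3*n/4 (s(n) = (n*3 - 1)/4 = (3*n - 1)/4 = (-1 + 3*n)/4 = -¼ + 3*n/4)
I(T) = 63 - 7*√2*√T (I(T) = 63 - 7*√(T + T) = 63 - 7*√2*√T)
W(g) = (2 + g)*(63 + g - 7*I*√10) (W(g) = (g + (63 - 7*√2*√(-5)))*(g + 2) = (g + (63 - 7*√2*I*√5))*(2 + g) = (g + (63 - 7*I*√10))*(2 + g) = (63 + g - 7*I*√10)*(2 + g) = (2 + g)*(63 + g - 7*I*√10))
(34*W(1))*s(-1) = (34*(126 + 1² + 65*1 - 14*I*√10 - 7*I*1*√10))*(-¼ + (¾)*(-1)) = (34*(126 + 1 + 65 - 14*I*√10 - 7*I*√10))*(-¼ - ¾) = (34*(192 - 21*I*√10))*(-1) = (6528 - 714*I*√10)*(-1) = -6528 + 714*I*√10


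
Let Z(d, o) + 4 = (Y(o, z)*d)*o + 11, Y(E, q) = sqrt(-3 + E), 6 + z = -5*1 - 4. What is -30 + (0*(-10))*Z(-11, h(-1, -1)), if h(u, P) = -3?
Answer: -30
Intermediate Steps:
z = -15 (z = -6 + (-5*1 - 4) = -6 + (-5 - 4) = -6 - 9 = -15)
Z(d, o) = 7 + d*o*sqrt(-3 + o) (Z(d, o) = -4 + ((sqrt(-3 + o)*d)*o + 11) = -4 + ((d*sqrt(-3 + o))*o + 11) = -4 + (d*o*sqrt(-3 + o) + 11) = -4 + (11 + d*o*sqrt(-3 + o)) = 7 + d*o*sqrt(-3 + o))
-30 + (0*(-10))*Z(-11, h(-1, -1)) = -30 + (0*(-10))*(7 - 11*(-3)*sqrt(-3 - 3)) = -30 + 0*(7 - 11*(-3)*sqrt(-6)) = -30 + 0*(7 - 11*(-3)*I*sqrt(6)) = -30 + 0*(7 + 33*I*sqrt(6)) = -30 + 0 = -30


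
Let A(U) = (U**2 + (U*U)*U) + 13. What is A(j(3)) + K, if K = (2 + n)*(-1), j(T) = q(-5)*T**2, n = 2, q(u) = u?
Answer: -89091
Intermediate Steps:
j(T) = -5*T**2
K = -4 (K = (2 + 2)*(-1) = 4*(-1) = -4)
A(U) = 13 + U**2 + U**3 (A(U) = (U**2 + U**2*U) + 13 = (U**2 + U**3) + 13 = 13 + U**2 + U**3)
A(j(3)) + K = (13 + (-5*3**2)**2 + (-5*3**2)**3) - 4 = (13 + (-5*9)**2 + (-5*9)**3) - 4 = (13 + (-45)**2 + (-45)**3) - 4 = (13 + 2025 - 91125) - 4 = -89087 - 4 = -89091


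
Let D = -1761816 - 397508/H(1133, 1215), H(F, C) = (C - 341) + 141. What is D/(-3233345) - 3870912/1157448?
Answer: -15277981628676/5457708526025 ≈ -2.7993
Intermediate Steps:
H(F, C) = -200 + C (H(F, C) = (-341 + C) + 141 = -200 + C)
D = -1788640748/1015 (D = -1761816 - 397508/(-200 + 1215) = -1761816 - 397508/1015 = -1788640748/1015 ≈ -1.7622e+6)
D/(-3233345) - 3870912/1157448 = -1788640748/1015/(-3233345) - 3870912/1157448 = -1788640748/1015*(-1/3233345) - 3870912*1/1157448 = 1788640748/3281845175 - 161288/48227 = -15277981628676/5457708526025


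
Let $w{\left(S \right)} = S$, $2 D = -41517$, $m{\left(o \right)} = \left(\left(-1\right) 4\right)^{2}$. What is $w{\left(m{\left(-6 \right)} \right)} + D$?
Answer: $- \frac{41485}{2} \approx -20743.0$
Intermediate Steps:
$m{\left(o \right)} = 16$ ($m{\left(o \right)} = \left(-4\right)^{2} = 16$)
$D = - \frac{41517}{2}$ ($D = \frac{1}{2} \left(-41517\right) = - \frac{41517}{2} \approx -20759.0$)
$w{\left(m{\left(-6 \right)} \right)} + D = 16 - \frac{41517}{2} = - \frac{41485}{2}$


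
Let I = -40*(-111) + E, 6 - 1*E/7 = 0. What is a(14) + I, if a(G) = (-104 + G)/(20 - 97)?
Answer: 345204/77 ≈ 4483.2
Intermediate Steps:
a(G) = 104/77 - G/77 (a(G) = (-104 + G)/(-77) = (-104 + G)*(-1/77) = 104/77 - G/77)
E = 42 (E = 42 - 7*0 = 42 + 0 = 42)
I = 4482 (I = -40*(-111) + 42 = 4440 + 42 = 4482)
a(14) + I = (104/77 - 1/77*14) + 4482 = (104/77 - 2/11) + 4482 = 90/77 + 4482 = 345204/77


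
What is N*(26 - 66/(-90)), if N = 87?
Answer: 11629/5 ≈ 2325.8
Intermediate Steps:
N*(26 - 66/(-90)) = 87*(26 - 66/(-90)) = 87*(26 - 66*(-1/90)) = 87*(26 + 11/15) = 87*(401/15) = 11629/5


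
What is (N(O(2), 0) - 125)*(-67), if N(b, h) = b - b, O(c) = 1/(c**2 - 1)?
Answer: 8375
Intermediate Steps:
O(c) = 1/(-1 + c**2)
N(b, h) = 0
(N(O(2), 0) - 125)*(-67) = (0 - 125)*(-67) = -125*(-67) = 8375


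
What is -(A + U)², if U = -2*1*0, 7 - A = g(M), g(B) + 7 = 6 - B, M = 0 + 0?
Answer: -64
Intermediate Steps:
M = 0
g(B) = -1 - B (g(B) = -7 + (6 - B) = -1 - B)
A = 8 (A = 7 - (-1 - 1*0) = 7 - (-1 + 0) = 7 - 1*(-1) = 7 + 1 = 8)
U = 0 (U = -2*0 = 0)
-(A + U)² = -(8 + 0)² = -1*8² = -1*64 = -64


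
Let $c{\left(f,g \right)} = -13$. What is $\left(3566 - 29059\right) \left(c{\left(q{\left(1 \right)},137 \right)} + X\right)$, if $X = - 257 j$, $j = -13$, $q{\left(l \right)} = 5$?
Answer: $-84840704$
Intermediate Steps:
$X = 3341$ ($X = \left(-257\right) \left(-13\right) = 3341$)
$\left(3566 - 29059\right) \left(c{\left(q{\left(1 \right)},137 \right)} + X\right) = \left(3566 - 29059\right) \left(-13 + 3341\right) = \left(-25493\right) 3328 = -84840704$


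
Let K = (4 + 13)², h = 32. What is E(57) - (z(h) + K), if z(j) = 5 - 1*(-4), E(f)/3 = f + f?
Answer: 44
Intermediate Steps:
E(f) = 6*f (E(f) = 3*(f + f) = 3*(2*f) = 6*f)
z(j) = 9 (z(j) = 5 + 4 = 9)
K = 289 (K = 17² = 289)
E(57) - (z(h) + K) = 6*57 - (9 + 289) = 342 - 1*298 = 342 - 298 = 44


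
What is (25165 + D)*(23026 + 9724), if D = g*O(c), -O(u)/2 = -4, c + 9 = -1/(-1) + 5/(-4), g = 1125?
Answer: 1118903750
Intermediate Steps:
c = -37/4 (c = -9 + (-1/(-1) + 5/(-4)) = -9 + (-1*(-1) + 5*(-1/4)) = -9 + (1 - 5/4) = -9 - 1/4 = -37/4 ≈ -9.2500)
O(u) = 8 (O(u) = -2*(-4) = 8)
D = 9000 (D = 1125*8 = 9000)
(25165 + D)*(23026 + 9724) = (25165 + 9000)*(23026 + 9724) = 34165*32750 = 1118903750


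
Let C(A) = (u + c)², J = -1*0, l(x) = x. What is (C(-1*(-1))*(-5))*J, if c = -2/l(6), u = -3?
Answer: 0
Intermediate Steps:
J = 0
c = -⅓ (c = -2/6 = -2*⅙ = -⅓ ≈ -0.33333)
C(A) = 100/9 (C(A) = (-3 - ⅓)² = (-10/3)² = 100/9)
(C(-1*(-1))*(-5))*J = ((100/9)*(-5))*0 = -500/9*0 = 0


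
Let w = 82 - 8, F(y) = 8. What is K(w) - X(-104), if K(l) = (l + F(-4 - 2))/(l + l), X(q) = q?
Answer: 7737/74 ≈ 104.55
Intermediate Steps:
w = 74
K(l) = (8 + l)/(2*l) (K(l) = (l + 8)/(l + l) = (8 + l)/((2*l)) = (8 + l)*(1/(2*l)) = (8 + l)/(2*l))
K(w) - X(-104) = (½)*(8 + 74)/74 - 1*(-104) = (½)*(1/74)*82 + 104 = 41/74 + 104 = 7737/74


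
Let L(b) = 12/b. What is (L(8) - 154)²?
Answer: 93025/4 ≈ 23256.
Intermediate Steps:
(L(8) - 154)² = (12/8 - 154)² = (12*(⅛) - 154)² = (3/2 - 154)² = (-305/2)² = 93025/4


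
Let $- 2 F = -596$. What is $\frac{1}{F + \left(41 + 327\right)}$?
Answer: $\frac{1}{666} \approx 0.0015015$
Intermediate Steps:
$F = 298$ ($F = \left(- \frac{1}{2}\right) \left(-596\right) = 298$)
$\frac{1}{F + \left(41 + 327\right)} = \frac{1}{298 + \left(41 + 327\right)} = \frac{1}{298 + 368} = \frac{1}{666}$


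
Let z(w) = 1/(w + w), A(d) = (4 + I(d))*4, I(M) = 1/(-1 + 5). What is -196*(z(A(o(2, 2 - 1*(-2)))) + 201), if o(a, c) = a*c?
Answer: -669830/17 ≈ -39402.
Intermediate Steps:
I(M) = ¼ (I(M) = 1/4 = ¼)
A(d) = 17 (A(d) = (4 + ¼)*4 = (17/4)*4 = 17)
z(w) = 1/(2*w)
-196*(z(A(o(2, 2 - 1*(-2)))) + 201) = -196*((½)/17 + 201) = -196*((½)*(1/17) + 201) = -196*(1/34 + 201) = -196*6835/34 = -669830/17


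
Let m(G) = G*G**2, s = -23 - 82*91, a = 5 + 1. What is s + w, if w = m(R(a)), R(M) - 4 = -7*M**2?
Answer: -15260477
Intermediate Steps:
a = 6
s = -7485 (s = -23 - 7462 = -7485)
R(M) = 4 - 7*M**2
m(G) = G**3
w = -15252992 (w = (4 - 7*6**2)**3 = (4 - 7*36)**3 = (4 - 252)**3 = (-248)**3 = -15252992)
s + w = -7485 - 15252992 = -15260477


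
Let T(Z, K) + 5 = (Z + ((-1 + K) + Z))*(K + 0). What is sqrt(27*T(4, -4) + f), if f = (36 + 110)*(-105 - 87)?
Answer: I*sqrt(28491) ≈ 168.79*I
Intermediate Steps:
f = -28032 (f = 146*(-192) = -28032)
T(Z, K) = -5 + K*(-1 + K + 2*Z) (T(Z, K) = -5 + (Z + ((-1 + K) + Z))*(K + 0) = -5 + (Z + (-1 + K + Z))*K = -5 + (-1 + K + 2*Z)*K = -5 + K*(-1 + K + 2*Z))
sqrt(27*T(4, -4) + f) = sqrt(27*(-5 + (-4)**2 - 1*(-4) + 2*(-4)*4) - 28032) = sqrt(27*(-5 + 16 + 4 - 32) - 28032) = sqrt(27*(-17) - 28032) = sqrt(-459 - 28032) = sqrt(-28491) = I*sqrt(28491)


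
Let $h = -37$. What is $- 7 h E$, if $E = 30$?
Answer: $7770$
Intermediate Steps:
$- 7 h E = \left(-7\right) \left(-37\right) 30 = 259 \cdot 30 = 7770$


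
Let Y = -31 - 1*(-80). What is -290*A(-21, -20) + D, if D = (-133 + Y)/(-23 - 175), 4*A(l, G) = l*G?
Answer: -1004836/33 ≈ -30450.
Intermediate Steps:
A(l, G) = G*l/4 (A(l, G) = (l*G)/4 = (G*l)/4 = G*l/4)
Y = 49 (Y = -31 + 80 = 49)
D = 14/33 (D = (-133 + 49)/(-23 - 175) = -84/(-198) = -84*(-1/198) = 14/33 ≈ 0.42424)
-290*A(-21, -20) + D = -145*(-20)*(-21)/2 + 14/33 = -290*105 + 14/33 = -30450 + 14/33 = -1004836/33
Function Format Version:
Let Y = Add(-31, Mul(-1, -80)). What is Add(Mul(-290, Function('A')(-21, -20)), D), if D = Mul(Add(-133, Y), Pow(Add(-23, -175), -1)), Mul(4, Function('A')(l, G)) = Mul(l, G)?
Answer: Rational(-1004836, 33) ≈ -30450.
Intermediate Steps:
Function('A')(l, G) = Mul(Rational(1, 4), G, l) (Function('A')(l, G) = Mul(Rational(1, 4), Mul(l, G)) = Mul(Rational(1, 4), Mul(G, l)) = Mul(Rational(1, 4), G, l))
Y = 49 (Y = Add(-31, 80) = 49)
D = Rational(14, 33) (D = Mul(Add(-133, 49), Pow(Add(-23, -175), -1)) = Mul(-84, Pow(-198, -1)) = Mul(-84, Rational(-1, 198)) = Rational(14, 33) ≈ 0.42424)
Add(Mul(-290, Function('A')(-21, -20)), D) = Add(Mul(-290, Mul(Rational(1, 4), -20, -21)), Rational(14, 33)) = Add(Mul(-290, 105), Rational(14, 33)) = Add(-30450, Rational(14, 33)) = Rational(-1004836, 33)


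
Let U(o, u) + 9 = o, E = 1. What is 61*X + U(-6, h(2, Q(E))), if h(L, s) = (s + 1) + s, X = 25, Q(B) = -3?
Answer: 1510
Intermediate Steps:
h(L, s) = 1 + 2*s (h(L, s) = (1 + s) + s = 1 + 2*s)
U(o, u) = -9 + o
61*X + U(-6, h(2, Q(E))) = 61*25 + (-9 - 6) = 1525 - 15 = 1510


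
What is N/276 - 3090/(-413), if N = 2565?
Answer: 637395/37996 ≈ 16.775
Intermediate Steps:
N/276 - 3090/(-413) = 2565/276 - 3090/(-413) = 2565*(1/276) - 3090*(-1/413) = 855/92 + 3090/413 = 637395/37996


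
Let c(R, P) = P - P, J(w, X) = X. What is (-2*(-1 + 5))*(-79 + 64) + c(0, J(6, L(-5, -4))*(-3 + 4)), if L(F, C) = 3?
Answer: 120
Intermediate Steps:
c(R, P) = 0
(-2*(-1 + 5))*(-79 + 64) + c(0, J(6, L(-5, -4))*(-3 + 4)) = (-2*(-1 + 5))*(-79 + 64) + 0 = -2*4*(-15) + 0 = -8*(-15) + 0 = 120 + 0 = 120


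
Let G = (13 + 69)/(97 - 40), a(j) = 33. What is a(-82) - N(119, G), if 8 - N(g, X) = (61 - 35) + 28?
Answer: 79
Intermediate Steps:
G = 82/57 ≈ 1.4386
N(g, X) = -46 (N(g, X) = 8 - ((61 - 35) + 28) = 8 - (26 + 28) = 8 - 1*54 = 8 - 54 = -46)
a(-82) - N(119, G) = 33 - 1*(-46) = 33 + 46 = 79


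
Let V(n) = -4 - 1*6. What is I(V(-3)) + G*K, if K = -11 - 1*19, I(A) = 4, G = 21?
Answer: -626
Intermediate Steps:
V(n) = -10 (V(n) = -4 - 6 = -10)
K = -30 (K = -11 - 19 = -30)
I(V(-3)) + G*K = 4 + 21*(-30) = 4 - 630 = -626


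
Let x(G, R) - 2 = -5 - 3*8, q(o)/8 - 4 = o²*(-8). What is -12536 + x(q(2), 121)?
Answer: -12563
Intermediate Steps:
q(o) = 32 - 64*o² (q(o) = 32 + 8*(o²*(-8)) = 32 + 8*(-8*o²) = 32 - 64*o²)
x(G, R) = -27 (x(G, R) = 2 + (-5 - 3*8) = 2 + (-5 - 24) = 2 - 29 = -27)
-12536 + x(q(2), 121) = -12536 - 27 = -12563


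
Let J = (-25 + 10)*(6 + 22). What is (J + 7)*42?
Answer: -17346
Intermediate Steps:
J = -420 (J = -15*28 = -420)
(J + 7)*42 = (-420 + 7)*42 = -413*42 = -17346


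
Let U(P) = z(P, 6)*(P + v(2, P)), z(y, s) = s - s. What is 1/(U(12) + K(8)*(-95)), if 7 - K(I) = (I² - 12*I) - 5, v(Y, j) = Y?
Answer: -1/4180 ≈ -0.00023923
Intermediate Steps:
z(y, s) = 0
K(I) = 12 - I² + 12*I (K(I) = 7 - ((I² - 12*I) - 5) = 7 - (-5 + I² - 12*I) = 7 + (5 - I² + 12*I) = 12 - I² + 12*I)
U(P) = 0 (U(P) = 0*(P + 2) = 0*(2 + P) = 0)
1/(U(12) + K(8)*(-95)) = 1/(0 + (12 - 1*8² + 12*8)*(-95)) = 1/(0 + (12 - 1*64 + 96)*(-95)) = 1/(0 + (12 - 64 + 96)*(-95)) = 1/(0 + 44*(-95)) = 1/(0 - 4180) = 1/(-4180) = -1/4180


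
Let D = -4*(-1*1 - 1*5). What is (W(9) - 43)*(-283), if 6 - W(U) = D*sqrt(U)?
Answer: 30847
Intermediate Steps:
D = 24 (D = -4*(-1 - 5) = -4*(-6) = 24)
W(U) = 6 - 24*sqrt(U)
(W(9) - 43)*(-283) = ((6 - 24*sqrt(9)) - 43)*(-283) = ((6 - 24*3) - 43)*(-283) = ((6 - 72) - 43)*(-283) = (-66 - 43)*(-283) = -109*(-283) = 30847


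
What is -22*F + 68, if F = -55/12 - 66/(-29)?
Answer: 20665/174 ≈ 118.76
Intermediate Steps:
F = -803/348 (F = -55*1/12 - 66*(-1/29) = -55/12 + 66/29 = -803/348 ≈ -2.3075)
-22*F + 68 = -22*(-803/348) + 68 = 8833/174 + 68 = 20665/174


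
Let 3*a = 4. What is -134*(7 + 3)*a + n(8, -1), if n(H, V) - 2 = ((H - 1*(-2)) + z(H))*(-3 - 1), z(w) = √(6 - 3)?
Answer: -5474/3 - 4*√3 ≈ -1831.6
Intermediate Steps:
a = 4/3 (a = (⅓)*4 = 4/3 ≈ 1.3333)
z(w) = √3
n(H, V) = -6 - 4*H - 4*√3 (n(H, V) = 2 + ((H - 1*(-2)) + √3)*(-3 - 1) = 2 + ((H + 2) + √3)*(-4) = 2 + ((2 + H) + √3)*(-4) = 2 + (2 + H + √3)*(-4) = 2 + (-8 - 4*H - 4*√3) = -6 - 4*H - 4*√3)
-134*(7 + 3)*a + n(8, -1) = -134*(7 + 3)*4/3 + (-6 - 4*8 - 4*√3) = -1340*4/3 + (-6 - 32 - 4*√3) = -134*40/3 + (-38 - 4*√3) = -5360/3 + (-38 - 4*√3) = -5474/3 - 4*√3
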